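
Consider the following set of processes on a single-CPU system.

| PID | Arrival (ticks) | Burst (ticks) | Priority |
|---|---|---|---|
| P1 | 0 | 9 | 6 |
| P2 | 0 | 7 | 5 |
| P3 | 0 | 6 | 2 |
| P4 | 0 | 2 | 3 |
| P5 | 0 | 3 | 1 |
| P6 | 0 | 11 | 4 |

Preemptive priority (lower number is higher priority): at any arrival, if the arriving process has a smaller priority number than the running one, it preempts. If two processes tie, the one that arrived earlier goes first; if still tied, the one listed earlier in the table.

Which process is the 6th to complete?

Timeline: | P5 0-3 | P3 3-9 | P4 9-11 | P6 11-22 | P2 22-29 | P1 29-38 |
Completion: P1=38  P2=29  P3=9  P4=11  P5=3  P6=22
Turnaround (C−A): P1=38  P2=29  P3=9  P4=11  P5=3  P6=22
Finish order: P5 → P3 → P4 → P6 → P2 → P1

P1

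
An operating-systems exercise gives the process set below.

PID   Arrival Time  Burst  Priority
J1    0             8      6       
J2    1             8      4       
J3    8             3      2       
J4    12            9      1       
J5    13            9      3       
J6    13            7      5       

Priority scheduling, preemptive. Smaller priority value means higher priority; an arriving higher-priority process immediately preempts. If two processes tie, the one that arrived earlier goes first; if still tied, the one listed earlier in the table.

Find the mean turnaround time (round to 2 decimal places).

18.00

Gantt: | J1 0-1 | J2 1-8 | J3 8-11 | J2 11-12 | J4 12-21 | J5 21-30 | J6 30-37 | J1 37-44 |
Completion: J1=44  J2=12  J3=11  J4=21  J5=30  J6=37
Turnaround (C−A): J1=44  J2=11  J3=3  J4=9  J5=17  J6=24
Turnaround times: J1=44, J2=11, J3=3, J4=9, J5=17, J6=24
Average turnaround = (44+11+3+9+17+24) / 6 = 108/6 = 18.00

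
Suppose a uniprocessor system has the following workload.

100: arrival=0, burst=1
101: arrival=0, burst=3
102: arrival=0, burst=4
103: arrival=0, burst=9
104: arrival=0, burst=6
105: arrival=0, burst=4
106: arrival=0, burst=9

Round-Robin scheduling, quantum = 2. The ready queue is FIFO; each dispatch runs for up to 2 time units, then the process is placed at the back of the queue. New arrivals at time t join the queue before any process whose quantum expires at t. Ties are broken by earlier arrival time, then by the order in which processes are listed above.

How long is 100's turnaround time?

Timeline: | 100 0-1 | 101 1-3 | 102 3-5 | 103 5-7 | 104 7-9 | 105 9-11 | 106 11-13 | 101 13-14 | 102 14-16 | 103 16-18 | 104 18-20 | 105 20-22 | 106 22-24 | 103 24-26 | 104 26-28 | 106 28-30 | 103 30-32 | 106 32-34 | 103 34-35 | 106 35-36 |
Completion: 100=1  101=14  102=16  103=35  104=28  105=22  106=36
Turnaround (C−A): 100=1  101=14  102=16  103=35  104=28  105=22  106=36
Turnaround(100) = completion − arrival = 1 − 0 = 1

1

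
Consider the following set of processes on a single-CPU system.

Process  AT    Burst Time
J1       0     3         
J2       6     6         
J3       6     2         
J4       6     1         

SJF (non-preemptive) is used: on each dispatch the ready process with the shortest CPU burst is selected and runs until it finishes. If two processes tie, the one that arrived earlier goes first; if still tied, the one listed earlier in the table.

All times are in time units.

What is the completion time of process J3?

9

Schedule: | J1 0-3 | idle 3-6 | J4 6-7 | J3 7-9 | J2 9-15 |
Completion: J1=3  J2=15  J3=9  J4=7
Turnaround (C−A): J1=3  J2=9  J3=3  J4=1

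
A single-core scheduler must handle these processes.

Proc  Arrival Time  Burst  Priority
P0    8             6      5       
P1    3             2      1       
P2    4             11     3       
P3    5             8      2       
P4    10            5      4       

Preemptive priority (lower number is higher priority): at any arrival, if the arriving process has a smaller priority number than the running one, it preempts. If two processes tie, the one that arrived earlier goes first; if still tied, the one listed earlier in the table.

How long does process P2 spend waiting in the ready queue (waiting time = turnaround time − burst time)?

9

Timeline: | idle 0-3 | P1 3-5 | P3 5-13 | P2 13-24 | P4 24-29 | P0 29-35 |
Completion: P0=35  P1=5  P2=24  P3=13  P4=29
Turnaround (C−A): P0=27  P1=2  P2=20  P3=8  P4=19
Waiting(P2) = turnaround − burst = 20 − 11 = 9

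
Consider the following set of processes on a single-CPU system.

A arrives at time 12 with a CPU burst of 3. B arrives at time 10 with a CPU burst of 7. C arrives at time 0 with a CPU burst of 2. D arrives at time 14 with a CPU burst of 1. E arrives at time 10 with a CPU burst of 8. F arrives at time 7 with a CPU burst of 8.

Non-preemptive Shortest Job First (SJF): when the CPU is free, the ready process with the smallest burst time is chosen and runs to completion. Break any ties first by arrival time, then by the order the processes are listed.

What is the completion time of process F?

Timeline: | C 0-2 | idle 2-7 | F 7-15 | D 15-16 | A 16-19 | B 19-26 | E 26-34 |
Completion: A=19  B=26  C=2  D=16  E=34  F=15
Turnaround (C−A): A=7  B=16  C=2  D=2  E=24  F=8

15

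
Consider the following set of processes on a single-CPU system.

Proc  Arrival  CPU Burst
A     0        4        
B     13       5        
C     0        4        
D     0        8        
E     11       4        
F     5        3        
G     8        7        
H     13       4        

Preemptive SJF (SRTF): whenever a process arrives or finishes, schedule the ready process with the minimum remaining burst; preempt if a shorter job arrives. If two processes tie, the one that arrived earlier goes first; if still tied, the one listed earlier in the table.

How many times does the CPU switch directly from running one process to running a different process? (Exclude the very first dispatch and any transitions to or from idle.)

7

Gantt: | A 0-4 | C 4-8 | F 8-11 | E 11-15 | H 15-19 | B 19-24 | G 24-31 | D 31-39 |
Completion: A=4  B=24  C=8  D=39  E=15  F=11  G=31  H=19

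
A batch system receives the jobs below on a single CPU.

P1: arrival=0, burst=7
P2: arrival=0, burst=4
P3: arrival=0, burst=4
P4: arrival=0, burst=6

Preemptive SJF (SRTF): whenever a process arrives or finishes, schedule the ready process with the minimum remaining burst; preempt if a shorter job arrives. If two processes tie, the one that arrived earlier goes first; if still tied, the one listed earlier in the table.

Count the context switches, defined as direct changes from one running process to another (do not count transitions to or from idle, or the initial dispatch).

3

Schedule: | P2 0-4 | P3 4-8 | P4 8-14 | P1 14-21 |
Completion: P1=21  P2=4  P3=8  P4=14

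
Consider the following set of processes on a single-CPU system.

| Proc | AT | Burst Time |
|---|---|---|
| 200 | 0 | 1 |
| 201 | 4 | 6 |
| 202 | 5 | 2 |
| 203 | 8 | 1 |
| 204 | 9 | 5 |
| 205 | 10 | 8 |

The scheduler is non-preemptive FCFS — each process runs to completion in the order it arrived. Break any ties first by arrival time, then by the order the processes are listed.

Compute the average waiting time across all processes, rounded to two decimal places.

3.50

Timeline: | 200 0-1 | idle 1-4 | 201 4-10 | 202 10-12 | 203 12-13 | 204 13-18 | 205 18-26 |
Completion: 200=1  201=10  202=12  203=13  204=18  205=26
Waiting times: 200=0, 201=0, 202=5, 203=4, 204=4, 205=8
Average waiting = (0+0+5+4+4+8) / 6 = 21/6 = 3.50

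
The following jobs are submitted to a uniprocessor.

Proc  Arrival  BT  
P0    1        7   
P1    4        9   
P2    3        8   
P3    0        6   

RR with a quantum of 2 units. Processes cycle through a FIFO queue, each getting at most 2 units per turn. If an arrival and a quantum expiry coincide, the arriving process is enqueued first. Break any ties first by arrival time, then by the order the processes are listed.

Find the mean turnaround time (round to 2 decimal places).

22.00

Schedule: | P3 0-2 | P0 2-4 | P3 4-6 | P2 6-8 | P1 8-10 | P0 10-12 | P3 12-14 | P2 14-16 | P1 16-18 | P0 18-20 | P2 20-22 | P1 22-24 | P0 24-25 | P2 25-27 | P1 27-30 |
Completion: P0=25  P1=30  P2=27  P3=14
Turnaround (C−A): P0=24  P1=26  P2=24  P3=14
Turnaround times: P0=24, P1=26, P2=24, P3=14
Average turnaround = (24+26+24+14) / 4 = 88/4 = 22.00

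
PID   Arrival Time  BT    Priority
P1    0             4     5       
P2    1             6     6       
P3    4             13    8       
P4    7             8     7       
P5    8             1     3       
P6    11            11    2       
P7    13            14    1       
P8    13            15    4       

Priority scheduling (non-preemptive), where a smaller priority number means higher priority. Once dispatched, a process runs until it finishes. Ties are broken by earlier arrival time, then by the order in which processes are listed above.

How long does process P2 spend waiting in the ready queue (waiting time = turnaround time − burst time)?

Gantt: | P1 0-4 | P2 4-10 | P5 10-11 | P6 11-22 | P7 22-36 | P8 36-51 | P4 51-59 | P3 59-72 |
Completion: P1=4  P2=10  P3=72  P4=59  P5=11  P6=22  P7=36  P8=51
Waiting(P2) = turnaround − burst = 9 − 6 = 3

3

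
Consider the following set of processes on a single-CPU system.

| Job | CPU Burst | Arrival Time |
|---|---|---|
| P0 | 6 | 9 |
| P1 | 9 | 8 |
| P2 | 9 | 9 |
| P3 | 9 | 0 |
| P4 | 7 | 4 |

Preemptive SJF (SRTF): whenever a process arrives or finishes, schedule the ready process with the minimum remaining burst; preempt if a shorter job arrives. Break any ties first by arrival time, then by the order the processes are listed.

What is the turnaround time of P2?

Timeline: | P3 0-9 | P0 9-15 | P4 15-22 | P1 22-31 | P2 31-40 |
Completion: P0=15  P1=31  P2=40  P3=9  P4=22
Turnaround(P2) = completion − arrival = 40 − 9 = 31

31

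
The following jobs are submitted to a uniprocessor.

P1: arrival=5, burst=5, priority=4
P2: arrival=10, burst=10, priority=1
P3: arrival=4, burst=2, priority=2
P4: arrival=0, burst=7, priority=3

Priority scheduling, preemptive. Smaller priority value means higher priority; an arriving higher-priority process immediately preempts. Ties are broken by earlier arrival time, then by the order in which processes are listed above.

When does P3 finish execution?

Schedule: | P4 0-4 | P3 4-6 | P4 6-9 | P1 9-10 | P2 10-20 | P1 20-24 |
Completion: P1=24  P2=20  P3=6  P4=9

6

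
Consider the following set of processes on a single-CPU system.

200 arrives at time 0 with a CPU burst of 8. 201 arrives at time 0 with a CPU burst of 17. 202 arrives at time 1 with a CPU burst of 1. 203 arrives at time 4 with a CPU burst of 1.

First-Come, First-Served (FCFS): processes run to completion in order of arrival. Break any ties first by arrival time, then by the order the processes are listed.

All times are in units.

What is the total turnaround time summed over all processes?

81

Gantt: | 200 0-8 | 201 8-25 | 202 25-26 | 203 26-27 |
Completion: 200=8  201=25  202=26  203=27
Turnaround = completion − arrival: 200=8, 201=25, 202=25, 203=23
Total turnaround = 8 + 25 + 25 + 23 = 81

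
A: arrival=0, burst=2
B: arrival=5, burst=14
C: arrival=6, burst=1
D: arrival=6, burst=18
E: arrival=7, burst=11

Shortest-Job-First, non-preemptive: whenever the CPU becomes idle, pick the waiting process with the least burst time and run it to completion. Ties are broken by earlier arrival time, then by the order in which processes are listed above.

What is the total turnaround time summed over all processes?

Schedule: | A 0-2 | idle 2-5 | B 5-19 | C 19-20 | E 20-31 | D 31-49 |
Completion: A=2  B=19  C=20  D=49  E=31
Turnaround (C−A): A=2  B=14  C=14  D=43  E=24
Turnaround = completion − arrival: A=2, B=14, C=14, D=43, E=24
Total turnaround = 2 + 14 + 14 + 43 + 24 = 97

97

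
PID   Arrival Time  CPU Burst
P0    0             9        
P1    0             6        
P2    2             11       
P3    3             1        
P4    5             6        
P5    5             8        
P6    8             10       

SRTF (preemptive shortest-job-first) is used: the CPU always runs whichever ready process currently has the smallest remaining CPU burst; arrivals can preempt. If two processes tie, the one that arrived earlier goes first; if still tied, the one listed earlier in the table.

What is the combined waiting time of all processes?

92

Gantt: | P1 0-3 | P3 3-4 | P1 4-7 | P4 7-13 | P5 13-21 | P0 21-30 | P6 30-40 | P2 40-51 |
Completion: P0=30  P1=7  P2=51  P3=4  P4=13  P5=21  P6=40
Waiting = turnaround − burst: P0=21, P1=1, P2=38, P3=0, P4=2, P5=8, P6=22
Total waiting = 21 + 1 + 38 + 0 + 2 + 8 + 22 = 92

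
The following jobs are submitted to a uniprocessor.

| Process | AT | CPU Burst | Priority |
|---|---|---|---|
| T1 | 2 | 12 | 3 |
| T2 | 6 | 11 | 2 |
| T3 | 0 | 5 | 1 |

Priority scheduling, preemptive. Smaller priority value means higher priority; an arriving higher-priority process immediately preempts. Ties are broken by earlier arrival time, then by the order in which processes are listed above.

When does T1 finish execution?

28

Gantt: | T3 0-5 | T1 5-6 | T2 6-17 | T1 17-28 |
Completion: T1=28  T2=17  T3=5
Turnaround (C−A): T1=26  T2=11  T3=5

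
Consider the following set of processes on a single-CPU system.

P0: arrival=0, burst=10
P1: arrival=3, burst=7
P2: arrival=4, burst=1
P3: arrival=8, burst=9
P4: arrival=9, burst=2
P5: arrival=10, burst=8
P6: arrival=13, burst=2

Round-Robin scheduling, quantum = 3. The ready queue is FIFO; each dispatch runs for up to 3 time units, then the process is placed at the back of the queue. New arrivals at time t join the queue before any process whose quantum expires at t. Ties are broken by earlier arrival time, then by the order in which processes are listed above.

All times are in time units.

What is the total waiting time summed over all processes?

Gantt: | P0 0-3 | P1 3-6 | P0 6-9 | P2 9-10 | P1 10-13 | P3 13-16 | P4 16-18 | P0 18-21 | P5 21-24 | P6 24-26 | P1 26-27 | P3 27-30 | P0 30-31 | P5 31-34 | P3 34-37 | P5 37-39 |
Completion: P0=31  P1=27  P2=10  P3=37  P4=18  P5=39  P6=26
Waiting = turnaround − burst: P0=21, P1=17, P2=5, P3=20, P4=7, P5=21, P6=11
Total waiting = 21 + 17 + 5 + 20 + 7 + 21 + 11 = 102

102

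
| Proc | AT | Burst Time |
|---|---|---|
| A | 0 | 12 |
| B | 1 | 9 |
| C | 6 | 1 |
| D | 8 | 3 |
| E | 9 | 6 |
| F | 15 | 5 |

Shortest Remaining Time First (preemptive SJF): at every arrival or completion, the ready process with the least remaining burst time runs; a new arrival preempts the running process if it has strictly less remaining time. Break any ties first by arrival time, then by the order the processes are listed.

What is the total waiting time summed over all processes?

38

Gantt: | A 0-1 | B 1-6 | C 6-7 | B 7-11 | D 11-14 | E 14-20 | F 20-25 | A 25-36 |
Completion: A=36  B=11  C=7  D=14  E=20  F=25
Waiting = turnaround − burst: A=24, B=1, C=0, D=3, E=5, F=5
Total waiting = 24 + 1 + 0 + 3 + 5 + 5 = 38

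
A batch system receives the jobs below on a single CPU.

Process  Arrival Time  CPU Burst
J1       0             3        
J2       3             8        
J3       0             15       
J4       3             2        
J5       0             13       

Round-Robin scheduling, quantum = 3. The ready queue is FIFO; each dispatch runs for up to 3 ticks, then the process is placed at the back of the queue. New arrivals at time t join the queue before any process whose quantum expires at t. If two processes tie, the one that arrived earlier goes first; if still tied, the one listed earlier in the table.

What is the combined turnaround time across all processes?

123

Schedule: | J1 0-3 | J3 3-6 | J5 6-9 | J2 9-12 | J4 12-14 | J3 14-17 | J5 17-20 | J2 20-23 | J3 23-26 | J5 26-29 | J2 29-31 | J3 31-34 | J5 34-37 | J3 37-40 | J5 40-41 |
Completion: J1=3  J2=31  J3=40  J4=14  J5=41
Turnaround (C−A): J1=3  J2=28  J3=40  J4=11  J5=41
Turnaround = completion − arrival: J1=3, J2=28, J3=40, J4=11, J5=41
Total turnaround = 3 + 28 + 40 + 11 + 41 = 123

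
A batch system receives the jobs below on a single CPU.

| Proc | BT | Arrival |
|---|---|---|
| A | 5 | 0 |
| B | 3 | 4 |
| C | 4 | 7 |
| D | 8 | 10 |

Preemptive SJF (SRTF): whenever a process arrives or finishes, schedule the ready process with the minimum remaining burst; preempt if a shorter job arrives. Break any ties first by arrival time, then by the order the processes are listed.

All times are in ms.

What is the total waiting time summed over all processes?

Gantt: | A 0-5 | B 5-8 | C 8-12 | D 12-20 |
Completion: A=5  B=8  C=12  D=20
Waiting = turnaround − burst: A=0, B=1, C=1, D=2
Total waiting = 0 + 1 + 1 + 2 = 4

4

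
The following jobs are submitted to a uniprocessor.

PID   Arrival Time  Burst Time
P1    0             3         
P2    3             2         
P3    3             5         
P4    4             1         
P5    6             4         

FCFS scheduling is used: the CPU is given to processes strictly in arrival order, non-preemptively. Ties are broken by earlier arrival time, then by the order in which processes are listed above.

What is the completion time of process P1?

3

Gantt: | P1 0-3 | P2 3-5 | P3 5-10 | P4 10-11 | P5 11-15 |
Completion: P1=3  P2=5  P3=10  P4=11  P5=15
Turnaround (C−A): P1=3  P2=2  P3=7  P4=7  P5=9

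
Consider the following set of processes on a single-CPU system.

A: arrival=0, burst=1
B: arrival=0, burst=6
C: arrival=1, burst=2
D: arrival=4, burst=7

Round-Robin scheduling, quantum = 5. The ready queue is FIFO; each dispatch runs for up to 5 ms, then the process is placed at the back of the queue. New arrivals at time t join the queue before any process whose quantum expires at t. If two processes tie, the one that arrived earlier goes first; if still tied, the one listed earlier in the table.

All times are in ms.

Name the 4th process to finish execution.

Schedule: | A 0-1 | B 1-6 | C 6-8 | D 8-13 | B 13-14 | D 14-16 |
Completion: A=1  B=14  C=8  D=16
Turnaround (C−A): A=1  B=14  C=7  D=12
Finish order: A → C → B → D

D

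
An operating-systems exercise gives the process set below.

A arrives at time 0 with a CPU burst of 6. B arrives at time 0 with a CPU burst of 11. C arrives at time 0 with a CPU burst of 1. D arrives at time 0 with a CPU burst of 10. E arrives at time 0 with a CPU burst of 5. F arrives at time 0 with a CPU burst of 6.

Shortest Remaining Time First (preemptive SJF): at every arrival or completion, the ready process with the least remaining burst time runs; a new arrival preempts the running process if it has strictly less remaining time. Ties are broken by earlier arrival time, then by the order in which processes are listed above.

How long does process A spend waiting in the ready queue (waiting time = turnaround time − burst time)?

Gantt: | C 0-1 | E 1-6 | A 6-12 | F 12-18 | D 18-28 | B 28-39 |
Completion: A=12  B=39  C=1  D=28  E=6  F=18
Waiting(A) = turnaround − burst = 12 − 6 = 6

6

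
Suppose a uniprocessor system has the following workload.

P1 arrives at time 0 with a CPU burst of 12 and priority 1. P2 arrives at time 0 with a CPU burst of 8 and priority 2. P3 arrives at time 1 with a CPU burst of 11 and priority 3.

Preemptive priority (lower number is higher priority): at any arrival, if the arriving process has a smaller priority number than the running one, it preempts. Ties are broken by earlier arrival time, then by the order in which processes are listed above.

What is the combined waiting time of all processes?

31

Schedule: | P1 0-12 | P2 12-20 | P3 20-31 |
Completion: P1=12  P2=20  P3=31
Turnaround (C−A): P1=12  P2=20  P3=30
Waiting = turnaround − burst: P1=0, P2=12, P3=19
Total waiting = 0 + 12 + 19 = 31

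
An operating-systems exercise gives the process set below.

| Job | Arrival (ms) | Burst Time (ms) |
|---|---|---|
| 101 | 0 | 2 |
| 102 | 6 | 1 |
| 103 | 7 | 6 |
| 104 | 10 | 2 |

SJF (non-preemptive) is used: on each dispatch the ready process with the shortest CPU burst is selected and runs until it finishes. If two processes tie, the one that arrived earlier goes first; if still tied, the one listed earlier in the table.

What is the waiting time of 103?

0

Timeline: | 101 0-2 | idle 2-6 | 102 6-7 | 103 7-13 | 104 13-15 |
Completion: 101=2  102=7  103=13  104=15
Turnaround (C−A): 101=2  102=1  103=6  104=5
Waiting(103) = turnaround − burst = 6 − 6 = 0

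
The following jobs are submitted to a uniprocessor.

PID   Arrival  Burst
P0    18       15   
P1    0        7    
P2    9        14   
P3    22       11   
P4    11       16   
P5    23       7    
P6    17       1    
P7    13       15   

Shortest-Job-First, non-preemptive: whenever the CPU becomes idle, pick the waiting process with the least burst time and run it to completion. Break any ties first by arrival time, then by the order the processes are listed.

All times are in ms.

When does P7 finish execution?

57

Timeline: | P1 0-7 | idle 7-9 | P2 9-23 | P6 23-24 | P5 24-31 | P3 31-42 | P7 42-57 | P0 57-72 | P4 72-88 |
Completion: P0=72  P1=7  P2=23  P3=42  P4=88  P5=31  P6=24  P7=57
Turnaround (C−A): P0=54  P1=7  P2=14  P3=20  P4=77  P5=8  P6=7  P7=44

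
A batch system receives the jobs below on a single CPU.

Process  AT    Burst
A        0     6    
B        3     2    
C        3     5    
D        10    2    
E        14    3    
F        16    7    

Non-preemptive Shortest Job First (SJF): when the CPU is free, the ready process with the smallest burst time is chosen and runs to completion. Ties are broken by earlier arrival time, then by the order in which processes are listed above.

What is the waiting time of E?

1

Schedule: | A 0-6 | B 6-8 | C 8-13 | D 13-15 | E 15-18 | F 18-25 |
Completion: A=6  B=8  C=13  D=15  E=18  F=25
Turnaround (C−A): A=6  B=5  C=10  D=5  E=4  F=9
Waiting(E) = turnaround − burst = 4 − 3 = 1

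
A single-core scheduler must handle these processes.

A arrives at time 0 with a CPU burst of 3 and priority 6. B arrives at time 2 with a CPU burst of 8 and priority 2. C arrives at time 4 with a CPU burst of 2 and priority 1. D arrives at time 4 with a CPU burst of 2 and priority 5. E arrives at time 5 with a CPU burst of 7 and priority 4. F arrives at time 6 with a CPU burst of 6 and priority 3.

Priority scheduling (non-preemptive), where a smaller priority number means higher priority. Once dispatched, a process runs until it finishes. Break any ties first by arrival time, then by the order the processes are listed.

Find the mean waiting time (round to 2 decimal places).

Timeline: | A 0-3 | B 3-11 | C 11-13 | F 13-19 | E 19-26 | D 26-28 |
Completion: A=3  B=11  C=13  D=28  E=26  F=19
Waiting times: A=0, B=1, C=7, D=22, E=14, F=7
Average waiting = (0+1+7+22+14+7) / 6 = 51/6 = 8.50

8.50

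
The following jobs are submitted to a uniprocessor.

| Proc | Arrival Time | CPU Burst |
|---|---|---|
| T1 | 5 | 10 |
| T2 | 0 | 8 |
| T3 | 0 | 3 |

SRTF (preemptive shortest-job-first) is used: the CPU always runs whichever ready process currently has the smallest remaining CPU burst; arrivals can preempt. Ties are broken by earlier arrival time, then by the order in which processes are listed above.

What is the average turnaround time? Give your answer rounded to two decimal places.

Schedule: | T3 0-3 | T2 3-11 | T1 11-21 |
Completion: T1=21  T2=11  T3=3
Turnaround (C−A): T1=16  T2=11  T3=3
Turnaround times: T1=16, T2=11, T3=3
Average turnaround = (16+11+3) / 3 = 30/3 = 10.00

10.00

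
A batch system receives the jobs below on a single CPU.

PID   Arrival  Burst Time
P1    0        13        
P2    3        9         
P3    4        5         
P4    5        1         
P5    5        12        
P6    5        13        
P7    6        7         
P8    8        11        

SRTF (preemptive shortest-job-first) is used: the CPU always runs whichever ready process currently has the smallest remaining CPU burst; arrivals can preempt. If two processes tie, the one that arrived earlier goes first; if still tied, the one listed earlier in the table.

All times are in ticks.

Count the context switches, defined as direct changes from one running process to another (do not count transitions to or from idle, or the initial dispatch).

Schedule: | P1 0-3 | P2 3-4 | P3 4-5 | P4 5-6 | P3 6-10 | P7 10-17 | P2 17-25 | P1 25-35 | P8 35-46 | P5 46-58 | P6 58-71 |
Completion: P1=35  P2=25  P3=10  P4=6  P5=58  P6=71  P7=17  P8=46

10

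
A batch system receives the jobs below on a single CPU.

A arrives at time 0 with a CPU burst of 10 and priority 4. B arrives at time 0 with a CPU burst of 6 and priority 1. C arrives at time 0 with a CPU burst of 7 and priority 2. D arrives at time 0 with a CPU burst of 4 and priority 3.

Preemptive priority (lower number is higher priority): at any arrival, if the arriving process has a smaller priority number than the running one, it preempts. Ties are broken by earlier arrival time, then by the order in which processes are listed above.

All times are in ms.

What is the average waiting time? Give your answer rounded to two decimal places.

9.00

Schedule: | B 0-6 | C 6-13 | D 13-17 | A 17-27 |
Completion: A=27  B=6  C=13  D=17
Waiting times: A=17, B=0, C=6, D=13
Average waiting = (17+0+6+13) / 4 = 36/4 = 9.00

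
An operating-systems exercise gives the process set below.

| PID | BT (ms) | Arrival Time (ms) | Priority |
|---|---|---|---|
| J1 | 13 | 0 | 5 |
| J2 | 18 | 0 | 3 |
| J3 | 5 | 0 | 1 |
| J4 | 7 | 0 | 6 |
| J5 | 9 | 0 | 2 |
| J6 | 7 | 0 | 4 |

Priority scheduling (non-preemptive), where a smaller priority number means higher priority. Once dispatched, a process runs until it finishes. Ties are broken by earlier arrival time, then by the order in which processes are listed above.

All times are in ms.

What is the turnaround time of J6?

39

Timeline: | J3 0-5 | J5 5-14 | J2 14-32 | J6 32-39 | J1 39-52 | J4 52-59 |
Completion: J1=52  J2=32  J3=5  J4=59  J5=14  J6=39
Turnaround (C−A): J1=52  J2=32  J3=5  J4=59  J5=14  J6=39
Turnaround(J6) = completion − arrival = 39 − 0 = 39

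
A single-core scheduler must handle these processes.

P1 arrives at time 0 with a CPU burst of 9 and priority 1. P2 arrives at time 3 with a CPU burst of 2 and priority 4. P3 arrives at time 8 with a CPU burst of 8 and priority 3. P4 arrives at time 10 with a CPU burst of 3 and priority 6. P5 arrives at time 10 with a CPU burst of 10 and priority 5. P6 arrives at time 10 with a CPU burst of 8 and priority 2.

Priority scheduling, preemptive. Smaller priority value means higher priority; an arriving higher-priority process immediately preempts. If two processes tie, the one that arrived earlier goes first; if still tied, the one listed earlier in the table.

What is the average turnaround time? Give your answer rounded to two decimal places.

19.17

Gantt: | P1 0-9 | P3 9-10 | P6 10-18 | P3 18-25 | P2 25-27 | P5 27-37 | P4 37-40 |
Completion: P1=9  P2=27  P3=25  P4=40  P5=37  P6=18
Turnaround times: P1=9, P2=24, P3=17, P4=30, P5=27, P6=8
Average turnaround = (9+24+17+30+27+8) / 6 = 115/6 = 19.17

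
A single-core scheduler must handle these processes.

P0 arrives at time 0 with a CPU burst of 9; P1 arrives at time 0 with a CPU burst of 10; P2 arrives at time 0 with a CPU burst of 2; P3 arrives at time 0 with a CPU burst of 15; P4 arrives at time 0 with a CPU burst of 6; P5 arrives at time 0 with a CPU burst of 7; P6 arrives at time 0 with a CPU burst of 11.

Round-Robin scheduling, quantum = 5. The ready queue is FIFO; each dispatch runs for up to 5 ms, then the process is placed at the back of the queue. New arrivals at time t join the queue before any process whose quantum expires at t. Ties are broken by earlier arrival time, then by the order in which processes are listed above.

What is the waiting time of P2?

10

Gantt: | P0 0-5 | P1 5-10 | P2 10-12 | P3 12-17 | P4 17-22 | P5 22-27 | P6 27-32 | P0 32-36 | P1 36-41 | P3 41-46 | P4 46-47 | P5 47-49 | P6 49-54 | P3 54-59 | P6 59-60 |
Completion: P0=36  P1=41  P2=12  P3=59  P4=47  P5=49  P6=60
Turnaround (C−A): P0=36  P1=41  P2=12  P3=59  P4=47  P5=49  P6=60
Waiting(P2) = turnaround − burst = 12 − 2 = 10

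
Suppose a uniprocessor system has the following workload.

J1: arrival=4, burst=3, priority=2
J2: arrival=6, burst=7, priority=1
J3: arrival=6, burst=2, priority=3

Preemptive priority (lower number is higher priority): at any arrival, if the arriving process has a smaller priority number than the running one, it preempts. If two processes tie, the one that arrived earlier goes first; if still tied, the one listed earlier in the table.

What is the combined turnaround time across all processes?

27

Gantt: | idle 0-4 | J1 4-6 | J2 6-13 | J1 13-14 | J3 14-16 |
Completion: J1=14  J2=13  J3=16
Turnaround (C−A): J1=10  J2=7  J3=10
Turnaround = completion − arrival: J1=10, J2=7, J3=10
Total turnaround = 10 + 7 + 10 = 27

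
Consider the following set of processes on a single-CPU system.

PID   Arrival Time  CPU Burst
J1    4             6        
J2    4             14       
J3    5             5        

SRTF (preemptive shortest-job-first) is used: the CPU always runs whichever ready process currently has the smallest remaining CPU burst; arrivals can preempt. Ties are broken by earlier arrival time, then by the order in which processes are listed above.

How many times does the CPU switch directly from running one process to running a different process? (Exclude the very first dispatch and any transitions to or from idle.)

Gantt: | idle 0-4 | J1 4-10 | J3 10-15 | J2 15-29 |
Completion: J1=10  J2=29  J3=15

2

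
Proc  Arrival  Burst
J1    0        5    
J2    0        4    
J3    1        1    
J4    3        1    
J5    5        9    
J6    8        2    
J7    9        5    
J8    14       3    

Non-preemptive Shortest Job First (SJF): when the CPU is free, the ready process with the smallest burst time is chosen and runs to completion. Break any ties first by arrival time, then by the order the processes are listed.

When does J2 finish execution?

Timeline: | J2 0-4 | J3 4-5 | J4 5-6 | J1 6-11 | J6 11-13 | J7 13-18 | J8 18-21 | J5 21-30 |
Completion: J1=11  J2=4  J3=5  J4=6  J5=30  J6=13  J7=18  J8=21

4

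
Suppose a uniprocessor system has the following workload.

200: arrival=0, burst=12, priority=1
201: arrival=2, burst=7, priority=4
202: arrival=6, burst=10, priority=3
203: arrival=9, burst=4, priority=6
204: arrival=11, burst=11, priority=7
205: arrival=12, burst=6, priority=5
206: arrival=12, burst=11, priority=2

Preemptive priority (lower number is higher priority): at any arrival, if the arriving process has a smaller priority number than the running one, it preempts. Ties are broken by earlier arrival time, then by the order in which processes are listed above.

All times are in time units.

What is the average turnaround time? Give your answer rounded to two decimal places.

Gantt: | 200 0-12 | 206 12-23 | 202 23-33 | 201 33-40 | 205 40-46 | 203 46-50 | 204 50-61 |
Completion: 200=12  201=40  202=33  203=50  204=61  205=46  206=23
Turnaround times: 200=12, 201=38, 202=27, 203=41, 204=50, 205=34, 206=11
Average turnaround = (12+38+27+41+50+34+11) / 7 = 213/7 = 30.43

30.43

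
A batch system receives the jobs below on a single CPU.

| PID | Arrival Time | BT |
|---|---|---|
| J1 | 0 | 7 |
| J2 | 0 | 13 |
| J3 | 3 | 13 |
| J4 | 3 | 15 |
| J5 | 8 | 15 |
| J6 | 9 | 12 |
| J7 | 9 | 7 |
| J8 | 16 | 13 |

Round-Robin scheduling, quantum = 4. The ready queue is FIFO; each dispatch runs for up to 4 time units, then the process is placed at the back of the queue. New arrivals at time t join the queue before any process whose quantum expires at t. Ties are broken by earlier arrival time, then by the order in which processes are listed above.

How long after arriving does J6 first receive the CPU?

Gantt: | J1 0-4 | J2 4-8 | J3 8-12 | J4 12-16 | J1 16-19 | J5 19-23 | J2 23-27 | J6 27-31 | J7 31-35 | J3 35-39 | J8 39-43 | J4 43-47 | J5 47-51 | J2 51-55 | J6 55-59 | J7 59-62 | J3 62-66 | J8 66-70 | J4 70-74 | J5 74-78 | J2 78-79 | J6 79-83 | J3 83-84 | J8 84-88 | J4 88-91 | J5 91-94 | J8 94-95 |
Completion: J1=19  J2=79  J3=84  J4=91  J5=94  J6=83  J7=62  J8=95
Response(J6) = first start − arrival = 27 − 9 = 18

18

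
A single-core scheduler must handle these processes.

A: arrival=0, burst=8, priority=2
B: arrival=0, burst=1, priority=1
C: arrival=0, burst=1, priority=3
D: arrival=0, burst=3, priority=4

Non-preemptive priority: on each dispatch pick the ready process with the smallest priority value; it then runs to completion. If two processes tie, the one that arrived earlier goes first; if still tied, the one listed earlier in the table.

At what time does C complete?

10

Timeline: | B 0-1 | A 1-9 | C 9-10 | D 10-13 |
Completion: A=9  B=1  C=10  D=13
Turnaround (C−A): A=9  B=1  C=10  D=13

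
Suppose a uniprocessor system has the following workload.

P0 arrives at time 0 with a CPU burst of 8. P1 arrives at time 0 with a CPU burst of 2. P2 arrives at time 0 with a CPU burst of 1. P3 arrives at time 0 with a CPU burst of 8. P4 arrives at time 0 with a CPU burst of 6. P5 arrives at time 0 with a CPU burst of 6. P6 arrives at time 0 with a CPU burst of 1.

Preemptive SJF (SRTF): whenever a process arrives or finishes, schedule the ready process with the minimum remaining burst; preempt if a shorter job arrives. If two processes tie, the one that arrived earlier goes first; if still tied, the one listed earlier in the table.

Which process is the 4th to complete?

Timeline: | P2 0-1 | P6 1-2 | P1 2-4 | P4 4-10 | P5 10-16 | P0 16-24 | P3 24-32 |
Completion: P0=24  P1=4  P2=1  P3=32  P4=10  P5=16  P6=2
Turnaround (C−A): P0=24  P1=4  P2=1  P3=32  P4=10  P5=16  P6=2
Finish order: P2 → P6 → P1 → P4 → P5 → P0 → P3

P4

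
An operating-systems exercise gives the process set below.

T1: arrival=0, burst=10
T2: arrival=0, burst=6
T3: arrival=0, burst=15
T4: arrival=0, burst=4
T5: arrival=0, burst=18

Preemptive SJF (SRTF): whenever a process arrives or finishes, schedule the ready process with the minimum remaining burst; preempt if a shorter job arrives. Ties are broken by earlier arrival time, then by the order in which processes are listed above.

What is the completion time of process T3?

Gantt: | T4 0-4 | T2 4-10 | T1 10-20 | T3 20-35 | T5 35-53 |
Completion: T1=20  T2=10  T3=35  T4=4  T5=53

35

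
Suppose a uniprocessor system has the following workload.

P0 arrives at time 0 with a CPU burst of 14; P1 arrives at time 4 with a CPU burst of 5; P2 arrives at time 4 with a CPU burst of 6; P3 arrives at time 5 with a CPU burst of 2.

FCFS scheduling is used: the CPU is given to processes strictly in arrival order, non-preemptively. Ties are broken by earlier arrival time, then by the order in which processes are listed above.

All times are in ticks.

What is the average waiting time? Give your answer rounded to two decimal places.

11.25

Gantt: | P0 0-14 | P1 14-19 | P2 19-25 | P3 25-27 |
Completion: P0=14  P1=19  P2=25  P3=27
Turnaround (C−A): P0=14  P1=15  P2=21  P3=22
Waiting times: P0=0, P1=10, P2=15, P3=20
Average waiting = (0+10+15+20) / 4 = 45/4 = 11.25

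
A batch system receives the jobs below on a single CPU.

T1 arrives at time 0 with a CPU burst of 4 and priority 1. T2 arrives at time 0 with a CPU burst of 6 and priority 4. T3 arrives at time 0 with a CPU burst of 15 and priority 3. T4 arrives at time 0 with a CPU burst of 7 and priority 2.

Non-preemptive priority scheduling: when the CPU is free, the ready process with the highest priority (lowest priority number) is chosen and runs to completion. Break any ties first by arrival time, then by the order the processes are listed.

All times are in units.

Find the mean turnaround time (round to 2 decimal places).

18.25

Gantt: | T1 0-4 | T4 4-11 | T3 11-26 | T2 26-32 |
Completion: T1=4  T2=32  T3=26  T4=11
Turnaround (C−A): T1=4  T2=32  T3=26  T4=11
Turnaround times: T1=4, T2=32, T3=26, T4=11
Average turnaround = (4+32+26+11) / 4 = 73/4 = 18.25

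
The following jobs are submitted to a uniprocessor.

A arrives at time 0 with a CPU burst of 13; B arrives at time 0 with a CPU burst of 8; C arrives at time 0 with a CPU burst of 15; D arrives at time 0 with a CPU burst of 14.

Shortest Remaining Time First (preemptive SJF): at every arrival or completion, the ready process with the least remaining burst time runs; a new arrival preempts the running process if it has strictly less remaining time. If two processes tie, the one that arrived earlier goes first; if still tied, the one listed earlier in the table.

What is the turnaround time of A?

21

Schedule: | B 0-8 | A 8-21 | D 21-35 | C 35-50 |
Completion: A=21  B=8  C=50  D=35
Turnaround (C−A): A=21  B=8  C=50  D=35
Turnaround(A) = completion − arrival = 21 − 0 = 21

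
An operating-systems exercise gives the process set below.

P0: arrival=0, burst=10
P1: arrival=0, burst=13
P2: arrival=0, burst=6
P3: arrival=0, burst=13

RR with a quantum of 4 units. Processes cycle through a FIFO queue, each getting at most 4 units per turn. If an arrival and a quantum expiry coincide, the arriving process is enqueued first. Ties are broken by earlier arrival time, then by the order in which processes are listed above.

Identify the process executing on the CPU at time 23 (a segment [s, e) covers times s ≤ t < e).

Schedule: | P0 0-4 | P1 4-8 | P2 8-12 | P3 12-16 | P0 16-20 | P1 20-24 | P2 24-26 | P3 26-30 | P0 30-32 | P1 32-36 | P3 36-40 | P1 40-41 | P3 41-42 |
Completion: P0=32  P1=41  P2=26  P3=42
Turnaround (C−A): P0=32  P1=41  P2=26  P3=42

P1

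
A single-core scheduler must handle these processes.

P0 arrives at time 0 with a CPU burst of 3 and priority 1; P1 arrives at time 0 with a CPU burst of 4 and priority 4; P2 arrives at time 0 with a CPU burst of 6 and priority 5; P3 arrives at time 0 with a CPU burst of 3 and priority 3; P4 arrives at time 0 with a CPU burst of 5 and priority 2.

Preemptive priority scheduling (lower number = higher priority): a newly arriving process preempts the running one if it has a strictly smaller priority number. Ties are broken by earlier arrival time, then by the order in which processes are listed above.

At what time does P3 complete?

11

Gantt: | P0 0-3 | P4 3-8 | P3 8-11 | P1 11-15 | P2 15-21 |
Completion: P0=3  P1=15  P2=21  P3=11  P4=8
Turnaround (C−A): P0=3  P1=15  P2=21  P3=11  P4=8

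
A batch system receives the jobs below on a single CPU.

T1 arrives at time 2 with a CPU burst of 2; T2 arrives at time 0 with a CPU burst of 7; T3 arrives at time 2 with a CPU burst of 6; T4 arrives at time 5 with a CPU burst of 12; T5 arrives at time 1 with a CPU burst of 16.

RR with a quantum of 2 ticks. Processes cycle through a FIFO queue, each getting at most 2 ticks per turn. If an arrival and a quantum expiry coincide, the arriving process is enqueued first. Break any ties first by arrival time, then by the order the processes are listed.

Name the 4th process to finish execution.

Gantt: | T2 0-2 | T5 2-4 | T1 4-6 | T3 6-8 | T2 8-10 | T5 10-12 | T4 12-14 | T3 14-16 | T2 16-18 | T5 18-20 | T4 20-22 | T3 22-24 | T2 24-25 | T5 25-27 | T4 27-29 | T5 29-31 | T4 31-33 | T5 33-35 | T4 35-37 | T5 37-39 | T4 39-41 | T5 41-43 |
Completion: T1=6  T2=25  T3=24  T4=41  T5=43
Finish order: T1 → T3 → T2 → T4 → T5

T4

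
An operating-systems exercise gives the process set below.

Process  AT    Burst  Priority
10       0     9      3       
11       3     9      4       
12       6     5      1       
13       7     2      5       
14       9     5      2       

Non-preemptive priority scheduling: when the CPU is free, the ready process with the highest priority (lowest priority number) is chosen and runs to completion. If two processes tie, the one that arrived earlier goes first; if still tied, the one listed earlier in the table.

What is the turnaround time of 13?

Schedule: | 10 0-9 | 12 9-14 | 14 14-19 | 11 19-28 | 13 28-30 |
Completion: 10=9  11=28  12=14  13=30  14=19
Turnaround(13) = completion − arrival = 30 − 7 = 23

23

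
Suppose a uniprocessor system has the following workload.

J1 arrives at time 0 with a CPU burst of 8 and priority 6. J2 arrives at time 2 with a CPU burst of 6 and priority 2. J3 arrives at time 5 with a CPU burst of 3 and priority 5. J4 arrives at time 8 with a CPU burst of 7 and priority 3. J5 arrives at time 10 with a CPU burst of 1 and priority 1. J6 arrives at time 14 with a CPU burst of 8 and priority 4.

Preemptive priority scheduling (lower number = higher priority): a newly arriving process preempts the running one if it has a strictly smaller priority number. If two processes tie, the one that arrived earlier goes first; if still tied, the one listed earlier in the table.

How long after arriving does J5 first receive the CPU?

Gantt: | J1 0-2 | J2 2-8 | J4 8-10 | J5 10-11 | J4 11-16 | J6 16-24 | J3 24-27 | J1 27-33 |
Completion: J1=33  J2=8  J3=27  J4=16  J5=11  J6=24
Response(J5) = first start − arrival = 10 − 10 = 0

0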